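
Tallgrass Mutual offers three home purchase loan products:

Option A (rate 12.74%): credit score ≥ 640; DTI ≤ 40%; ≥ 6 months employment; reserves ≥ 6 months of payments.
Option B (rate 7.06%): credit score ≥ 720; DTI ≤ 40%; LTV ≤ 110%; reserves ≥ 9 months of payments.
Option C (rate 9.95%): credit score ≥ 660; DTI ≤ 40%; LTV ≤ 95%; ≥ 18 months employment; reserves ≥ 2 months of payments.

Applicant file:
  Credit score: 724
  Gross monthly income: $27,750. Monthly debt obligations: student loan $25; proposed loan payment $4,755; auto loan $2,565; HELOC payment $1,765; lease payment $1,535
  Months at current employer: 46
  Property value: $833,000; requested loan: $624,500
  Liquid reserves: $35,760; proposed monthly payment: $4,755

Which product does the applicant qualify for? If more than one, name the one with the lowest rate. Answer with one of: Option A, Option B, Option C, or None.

Total debts = (25 + 4,755 + 2,565 + 1,765 + 1,535) = 10,645; DTI = 10,645/27,750 = 38.4%.
LTV = 624,500/833,000 = 75%.
Reserves = 35,760/4,755 = 7.5 months.
Option A: score 724 ≥ 640; DTI 38.4% ≤ 40%; employment 46 ≥ 6 mo; reserves 7.5 ≥ 6 mo → qualifies.
Option B: score 724 ≥ 720; DTI 38.4% ≤ 40%; LTV 75% ≤ 110%; reserves 7.5 < 9 mo → does not qualify.
Option C: score 724 ≥ 660; DTI 38.4% ≤ 40%; LTV 75% ≤ 95%; employment 46 ≥ 18 mo; reserves 7.5 ≥ 2 mo → qualifies.
Qualifying: Option A, Option C. Lowest rate is 9.95% → Option C.

Option C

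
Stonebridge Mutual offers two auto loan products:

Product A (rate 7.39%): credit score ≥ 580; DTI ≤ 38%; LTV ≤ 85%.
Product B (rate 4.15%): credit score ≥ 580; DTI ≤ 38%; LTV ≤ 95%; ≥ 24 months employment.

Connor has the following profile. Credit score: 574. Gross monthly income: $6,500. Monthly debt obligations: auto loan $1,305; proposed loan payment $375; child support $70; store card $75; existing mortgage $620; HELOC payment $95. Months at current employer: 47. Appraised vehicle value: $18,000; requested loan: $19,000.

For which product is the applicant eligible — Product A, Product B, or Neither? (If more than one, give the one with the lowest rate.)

Total debts = (1,305 + 375 + 70 + 75 + 620 + 95) = 2,540; DTI = 2,540/6,500 = 39.1%.
LTV = 19,000/18,000 = 105.6%.
Product A: score 574 < 580; DTI 39.1% > 38%; LTV 105.6% > 85% → does not qualify.
Product B: score 574 < 580; DTI 39.1% > 38%; LTV 105.6% > 95%; employment 47 ≥ 24 mo → does not qualify.

Neither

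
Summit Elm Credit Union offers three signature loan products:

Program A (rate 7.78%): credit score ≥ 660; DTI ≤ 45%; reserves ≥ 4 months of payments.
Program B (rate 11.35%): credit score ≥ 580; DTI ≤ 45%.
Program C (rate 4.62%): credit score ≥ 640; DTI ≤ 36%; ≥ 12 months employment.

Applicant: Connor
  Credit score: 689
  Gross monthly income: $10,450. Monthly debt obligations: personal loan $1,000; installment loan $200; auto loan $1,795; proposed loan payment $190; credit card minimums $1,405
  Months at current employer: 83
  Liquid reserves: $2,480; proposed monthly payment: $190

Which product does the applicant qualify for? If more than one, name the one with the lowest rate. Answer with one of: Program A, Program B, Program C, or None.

Program A

Total debts = (1,000 + 200 + 1,795 + 190 + 1,405) = 4,590; DTI = 4,590/10,450 = 43.9%.
Reserves = 2,480/190 = 13.1 months.
Program A: score 689 ≥ 660; DTI 43.9% ≤ 45%; reserves 13.1 ≥ 4 mo → qualifies.
Program B: score 689 ≥ 580; DTI 43.9% ≤ 45% → qualifies.
Program C: score 689 ≥ 640; DTI 43.9% > 36%; employment 83 ≥ 12 mo → does not qualify.
Qualifying: Program A, Program B. Lowest rate is 7.78% → Program A.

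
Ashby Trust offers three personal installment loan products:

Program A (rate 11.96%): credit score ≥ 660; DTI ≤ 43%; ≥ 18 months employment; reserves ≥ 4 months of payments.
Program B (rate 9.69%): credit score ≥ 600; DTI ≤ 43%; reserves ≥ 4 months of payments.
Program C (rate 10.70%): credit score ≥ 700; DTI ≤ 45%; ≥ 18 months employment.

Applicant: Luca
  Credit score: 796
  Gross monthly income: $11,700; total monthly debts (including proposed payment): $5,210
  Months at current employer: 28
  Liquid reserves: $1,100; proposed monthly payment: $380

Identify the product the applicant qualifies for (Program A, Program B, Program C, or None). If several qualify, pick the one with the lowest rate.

DTI = 5,210/11,700 = 44.5%.
Reserves = 1,100/380 = 2.9 months.
Program A: score 796 ≥ 660; DTI 44.5% > 43%; employment 28 ≥ 18 mo; reserves 2.9 < 4 mo → does not qualify.
Program B: score 796 ≥ 600; DTI 44.5% > 43%; reserves 2.9 < 4 mo → does not qualify.
Program C: score 796 ≥ 700; DTI 44.5% ≤ 45%; employment 28 ≥ 18 mo → qualifies.

Program C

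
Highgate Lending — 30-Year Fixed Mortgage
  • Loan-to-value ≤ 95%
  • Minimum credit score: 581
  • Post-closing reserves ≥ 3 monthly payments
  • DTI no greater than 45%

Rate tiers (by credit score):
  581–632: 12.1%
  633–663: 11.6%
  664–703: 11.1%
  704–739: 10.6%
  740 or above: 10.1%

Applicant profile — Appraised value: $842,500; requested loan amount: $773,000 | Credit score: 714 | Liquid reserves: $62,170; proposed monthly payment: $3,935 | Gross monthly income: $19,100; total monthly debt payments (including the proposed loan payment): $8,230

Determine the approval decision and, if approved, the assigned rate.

Credit score 714 ≥ 581 (meets minimum)
Debt-to-income = 8,230/19,100 = 43.1% — meets 45% limit
Reserves = 62,170/3,935 = 15.8 months ≥ 3
Loan-to-value = 773,000/842,500 = 91.8% — pass (95% max)
All requirements met. Score 714 falls in the 704–739 tier → 10.6%.

Approved at 10.6%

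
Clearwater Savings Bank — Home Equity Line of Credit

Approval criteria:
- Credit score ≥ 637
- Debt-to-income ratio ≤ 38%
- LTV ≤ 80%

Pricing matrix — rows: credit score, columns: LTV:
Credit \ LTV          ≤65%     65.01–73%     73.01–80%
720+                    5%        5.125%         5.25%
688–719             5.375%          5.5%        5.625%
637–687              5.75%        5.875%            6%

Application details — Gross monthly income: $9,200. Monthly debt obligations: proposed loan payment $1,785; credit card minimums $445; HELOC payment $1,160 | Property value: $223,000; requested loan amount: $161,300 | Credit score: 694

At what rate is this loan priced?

5.5%

Credit score 694 ≥ 637; Total monthly debts = (1,785 + 445 + 1,160) = 3,390. DTI: 3,390 ÷ 9,200 = 36.8%, within the 38% cap
Loan-to-value = 161,300/223,000 = 72.3% — pass (80% max)
Score 694 is in the 688–719 band; LTV 72.3% is in the 65.01–73% band → 5.5%.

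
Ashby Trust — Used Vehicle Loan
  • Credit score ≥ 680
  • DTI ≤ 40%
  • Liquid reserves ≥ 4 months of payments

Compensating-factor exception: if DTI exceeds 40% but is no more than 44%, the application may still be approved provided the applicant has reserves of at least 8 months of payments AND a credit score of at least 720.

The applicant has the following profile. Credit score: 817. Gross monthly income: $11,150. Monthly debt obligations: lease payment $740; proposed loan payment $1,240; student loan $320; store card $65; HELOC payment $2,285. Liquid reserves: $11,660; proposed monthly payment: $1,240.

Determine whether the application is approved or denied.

Credit score 817 ≥ 680 (meets base)
Total debts = (740 + 1,240 + 320 + 65 + 2,285) = 4,650. DTI: 4,650 ÷ 11,150 = 41.7%, over the 40% base limit.
Reserves: 11,660 ÷ 1,240 = 9.4 months (meets 4-month minimum)
DTI 41.7% is within the 40%–44% exception band; checking compensating factors.
Override check — reserves: 9.4 mo (ok); score: 817 (ok).
Both override conditions satisfied; DTI exception granted.

Approved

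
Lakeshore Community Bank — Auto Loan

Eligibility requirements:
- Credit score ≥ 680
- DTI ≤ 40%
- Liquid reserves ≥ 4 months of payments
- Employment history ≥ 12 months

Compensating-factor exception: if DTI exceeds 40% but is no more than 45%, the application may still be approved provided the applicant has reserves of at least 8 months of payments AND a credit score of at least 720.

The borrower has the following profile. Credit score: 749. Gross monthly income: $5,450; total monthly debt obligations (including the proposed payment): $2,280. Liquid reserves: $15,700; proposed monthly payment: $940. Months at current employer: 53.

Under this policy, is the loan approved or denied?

Approved

Credit score 749 ≥ 680 (meets base)
DTI: 2,280 ÷ 5,450 = 41.8%, over the 40% base limit.
Reserves: 15,700 ÷ 940 = 16.7 months (meets 4-month minimum)
Employment 53 ≥ 12 months
DTI 41.8% is within the 40%–45% exception band; checking compensating factors.
Override check — reserves: 16.7 mo (ok); score: 749 (ok).
Both override conditions satisfied; DTI exception granted.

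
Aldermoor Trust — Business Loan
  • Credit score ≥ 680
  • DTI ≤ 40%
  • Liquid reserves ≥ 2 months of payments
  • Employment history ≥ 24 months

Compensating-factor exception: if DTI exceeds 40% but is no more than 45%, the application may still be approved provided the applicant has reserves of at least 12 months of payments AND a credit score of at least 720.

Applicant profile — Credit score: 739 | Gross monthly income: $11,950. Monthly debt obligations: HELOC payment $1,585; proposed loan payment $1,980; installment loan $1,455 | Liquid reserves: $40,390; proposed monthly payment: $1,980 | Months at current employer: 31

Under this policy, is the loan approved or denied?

Credit score 739 ≥ 680 (meets base)
Total debts = (1,585 + 1,980 + 1,455) = 5,020. DTI = 5,020/11,950 = 42% > 40% — standard DTI limit exceeded.
Reserves = 40,390/1,980 = 20.4 months ≥ 2
Employment 31 ≥ 24 months
42% falls in the override range (40%–45%), so the compensating-factor test applies.
Override check — reserves: 20.4 mo (ok); score: 739 (ok).
Both override conditions satisfied; DTI exception granted.

Approved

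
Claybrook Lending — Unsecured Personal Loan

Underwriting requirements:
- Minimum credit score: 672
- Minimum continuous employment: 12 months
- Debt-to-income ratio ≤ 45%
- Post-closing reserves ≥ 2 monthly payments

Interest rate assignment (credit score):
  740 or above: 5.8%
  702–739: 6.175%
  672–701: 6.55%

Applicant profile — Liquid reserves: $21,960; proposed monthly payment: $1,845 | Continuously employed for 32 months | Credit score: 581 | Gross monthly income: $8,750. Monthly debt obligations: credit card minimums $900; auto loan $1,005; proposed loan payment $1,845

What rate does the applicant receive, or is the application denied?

Denied

Credit score 581 < 672 (below minimum)
Total monthly debts = (900 + 1,005 + 1,845) = 3,750. DTI: 3,750 ÷ 8,750 = 42.9%, within the 45% cap
Liquid reserves cover 21,960/1,845 = 11.9 months — ≥ 2 required
Employment 32 ≥ 12 months
Not all requirements met → denied.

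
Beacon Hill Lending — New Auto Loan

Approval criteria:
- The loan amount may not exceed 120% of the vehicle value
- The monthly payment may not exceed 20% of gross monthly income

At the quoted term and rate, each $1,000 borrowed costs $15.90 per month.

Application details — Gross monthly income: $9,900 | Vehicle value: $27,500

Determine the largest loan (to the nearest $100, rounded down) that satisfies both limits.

$33,000

Payment cap: 20% × $9,900 = $1,980/month.
At $15.90 per $1,000, that supports 1,980/15.90 × 1,000 ≈ $124,528 → $124,500.
LTV cap: 120% × $27,500 = $33,000 → $33,000.
Binding constraint: loan-to-value.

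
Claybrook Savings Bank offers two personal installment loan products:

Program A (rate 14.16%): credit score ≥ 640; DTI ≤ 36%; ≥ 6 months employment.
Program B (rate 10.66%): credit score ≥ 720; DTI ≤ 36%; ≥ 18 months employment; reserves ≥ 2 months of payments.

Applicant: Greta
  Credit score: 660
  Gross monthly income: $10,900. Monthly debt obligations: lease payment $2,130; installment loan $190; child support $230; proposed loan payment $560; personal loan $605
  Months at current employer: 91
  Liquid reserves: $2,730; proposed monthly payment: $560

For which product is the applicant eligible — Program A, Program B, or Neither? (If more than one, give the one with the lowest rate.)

Program A

Total debts = (2,130 + 190 + 230 + 560 + 605) = 3,715; DTI = 3,715/10,900 = 34.1%.
Reserves = 2,730/560 = 4.9 months.
Program A: score 660 ≥ 640; DTI 34.1% ≤ 36%; employment 91 ≥ 6 mo → qualifies.
Program B: score 660 < 720; DTI 34.1% ≤ 36%; employment 91 ≥ 18 mo; reserves 4.9 ≥ 2 mo → does not qualify.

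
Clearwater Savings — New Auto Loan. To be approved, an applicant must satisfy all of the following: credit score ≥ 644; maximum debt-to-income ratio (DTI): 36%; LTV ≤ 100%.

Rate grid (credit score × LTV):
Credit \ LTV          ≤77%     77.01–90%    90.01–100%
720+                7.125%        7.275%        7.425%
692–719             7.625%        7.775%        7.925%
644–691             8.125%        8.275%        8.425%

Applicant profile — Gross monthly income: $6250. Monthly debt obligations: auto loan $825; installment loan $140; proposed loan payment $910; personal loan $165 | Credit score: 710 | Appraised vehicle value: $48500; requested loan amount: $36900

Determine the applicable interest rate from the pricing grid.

7.625%

Credit score 710 ≥ 644; Total monthly debts = (825 + 140 + 910 + 165) = 2,040. DTI = 2,040/6,250 = 32.6% ≤ 36%
Loan-to-value = 36,900/48,500 = 76.1% — pass (100% max)
Credit 710 → row 692–719; LTV 76.1% → column ≤77%. Grid cell → 7.625%.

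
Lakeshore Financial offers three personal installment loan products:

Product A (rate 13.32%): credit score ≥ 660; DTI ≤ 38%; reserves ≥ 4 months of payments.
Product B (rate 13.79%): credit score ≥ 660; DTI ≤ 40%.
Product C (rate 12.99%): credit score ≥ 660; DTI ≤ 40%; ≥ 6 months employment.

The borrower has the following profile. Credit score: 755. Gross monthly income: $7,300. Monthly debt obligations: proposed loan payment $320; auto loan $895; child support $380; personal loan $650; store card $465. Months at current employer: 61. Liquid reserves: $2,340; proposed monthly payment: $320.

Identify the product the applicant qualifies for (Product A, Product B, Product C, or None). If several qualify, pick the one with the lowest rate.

Product C

Total debts = (320 + 895 + 380 + 650 + 465) = 2,710; DTI = 2,710/7,300 = 37.1%.
Reserves = 2,340/320 = 7.3 months.
Product A: score 755 ≥ 660; DTI 37.1% ≤ 38%; reserves 7.3 ≥ 4 mo → qualifies.
Product B: score 755 ≥ 660; DTI 37.1% ≤ 40% → qualifies.
Product C: score 755 ≥ 660; DTI 37.1% ≤ 40%; employment 61 ≥ 6 mo → qualifies.
Qualifying: Product A, Product B, Product C. Lowest rate is 12.99% → Product C.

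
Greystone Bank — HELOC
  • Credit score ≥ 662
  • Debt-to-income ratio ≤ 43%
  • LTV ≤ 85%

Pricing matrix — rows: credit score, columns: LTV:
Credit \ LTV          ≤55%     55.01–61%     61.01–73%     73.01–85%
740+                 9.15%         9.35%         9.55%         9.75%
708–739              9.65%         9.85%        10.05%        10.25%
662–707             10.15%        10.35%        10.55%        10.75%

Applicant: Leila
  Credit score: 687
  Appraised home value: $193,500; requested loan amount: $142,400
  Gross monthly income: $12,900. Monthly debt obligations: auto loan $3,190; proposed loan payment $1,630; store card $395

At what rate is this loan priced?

10.75%

Credit score 687 ≥ 662; Total monthly debts = (3,190 + 1,630 + 395) = 5,215. DTI: 5,215 ÷ 12,900 = 40.4%, within the 43% cap
LTV: 142,400 ÷ 193,500 = 73.6%, within 85% cap
Row: 687 falls in 662–707. Column: 73.6% falls in 73.01–85%. Rate = 10.75%.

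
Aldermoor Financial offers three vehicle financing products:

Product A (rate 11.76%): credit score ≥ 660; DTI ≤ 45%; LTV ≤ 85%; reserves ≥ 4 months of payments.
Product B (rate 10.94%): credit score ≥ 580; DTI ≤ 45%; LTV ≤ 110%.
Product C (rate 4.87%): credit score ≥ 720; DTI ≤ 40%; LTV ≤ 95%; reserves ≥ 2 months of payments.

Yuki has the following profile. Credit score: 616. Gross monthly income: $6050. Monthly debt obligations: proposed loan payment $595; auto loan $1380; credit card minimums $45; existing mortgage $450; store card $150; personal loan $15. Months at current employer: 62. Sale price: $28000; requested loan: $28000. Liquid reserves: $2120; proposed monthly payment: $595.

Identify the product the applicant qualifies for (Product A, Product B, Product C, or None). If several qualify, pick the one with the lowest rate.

Total debts = (595 + 1,380 + 45 + 450 + 150 + 15) = 2,635; DTI = 2,635/6,050 = 43.6%.
LTV = 28,000/28,000 = 100%.
Reserves = 2,120/595 = 3.6 months.
Product A: score 616 < 660; DTI 43.6% ≤ 45%; LTV 100% > 85%; reserves 3.6 < 4 mo → does not qualify.
Product B: score 616 ≥ 580; DTI 43.6% ≤ 45%; LTV 100% ≤ 110% → qualifies.
Product C: score 616 < 720; DTI 43.6% > 40%; LTV 100% > 95%; reserves 3.6 ≥ 2 mo → does not qualify.

Product B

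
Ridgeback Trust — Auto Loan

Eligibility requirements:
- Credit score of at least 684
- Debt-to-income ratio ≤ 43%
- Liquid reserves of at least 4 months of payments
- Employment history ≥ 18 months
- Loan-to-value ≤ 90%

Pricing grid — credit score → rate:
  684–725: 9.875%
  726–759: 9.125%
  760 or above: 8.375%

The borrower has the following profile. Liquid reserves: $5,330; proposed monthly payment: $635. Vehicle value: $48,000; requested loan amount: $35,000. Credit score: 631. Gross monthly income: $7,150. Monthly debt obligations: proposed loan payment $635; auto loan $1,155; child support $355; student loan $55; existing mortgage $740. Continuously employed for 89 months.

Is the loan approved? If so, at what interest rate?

Credit score 631 < 684 (below minimum)
Employment 89 ≥ 18 months
Total monthly debts = (635 + 1,155 + 355 + 55 + 740) = 2,940. DTI = 2,940/7,150 = 41.1% ≤ 43%
Reserves: 5,330 ÷ 635 = 8.4 months (meets 4-month minimum)
LTV = 35,000/48,000 = 72.9% ≤ 90%
Not all requirements met → denied.

Denied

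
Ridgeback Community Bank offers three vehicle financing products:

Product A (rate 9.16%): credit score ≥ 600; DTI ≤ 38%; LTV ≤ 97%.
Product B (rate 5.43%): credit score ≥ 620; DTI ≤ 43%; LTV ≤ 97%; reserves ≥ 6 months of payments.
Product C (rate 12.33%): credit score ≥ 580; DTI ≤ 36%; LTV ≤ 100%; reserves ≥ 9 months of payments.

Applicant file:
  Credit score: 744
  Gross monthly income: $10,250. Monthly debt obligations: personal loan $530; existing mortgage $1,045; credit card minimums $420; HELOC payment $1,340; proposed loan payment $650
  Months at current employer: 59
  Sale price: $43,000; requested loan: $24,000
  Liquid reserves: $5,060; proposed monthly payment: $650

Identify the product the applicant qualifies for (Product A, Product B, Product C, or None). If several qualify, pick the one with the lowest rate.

Product B

Total debts = (530 + 1,045 + 420 + 1,340 + 650) = 3,985; DTI = 3,985/10,250 = 38.9%.
LTV = 24,000/43,000 = 55.8%.
Reserves = 5,060/650 = 7.8 months.
Product A: score 744 ≥ 600; DTI 38.9% > 38%; LTV 55.8% ≤ 97% → does not qualify.
Product B: score 744 ≥ 620; DTI 38.9% ≤ 43%; LTV 55.8% ≤ 97%; reserves 7.8 ≥ 6 mo → qualifies.
Product C: score 744 ≥ 580; DTI 38.9% > 36%; LTV 55.8% ≤ 100%; reserves 7.8 < 9 mo → does not qualify.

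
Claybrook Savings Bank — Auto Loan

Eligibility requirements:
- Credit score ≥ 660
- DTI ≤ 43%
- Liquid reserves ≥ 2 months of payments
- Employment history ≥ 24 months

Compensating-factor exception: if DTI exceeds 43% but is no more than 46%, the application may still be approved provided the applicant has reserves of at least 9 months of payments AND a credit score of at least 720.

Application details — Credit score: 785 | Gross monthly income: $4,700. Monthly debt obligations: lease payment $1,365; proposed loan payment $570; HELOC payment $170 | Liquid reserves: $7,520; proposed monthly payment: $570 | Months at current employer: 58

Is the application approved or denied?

Approved

Credit score 785 ≥ 660 (meets base)
Total debts = (1,365 + 570 + 170) = 2,105. DTI: 2,105 ÷ 4,700 = 44.8%, over the 43% base limit.
Liquid reserves cover 7,520/570 = 13.2 months — ≥ 2 required
Employment 58 ≥ 24 months
DTI 44.8% is within the 43%–46% exception band; checking compensating factors.
Reserves 13.2 ≥ 9 months; credit score 785 ≥ 720.
Both compensating conditions met → exception applies.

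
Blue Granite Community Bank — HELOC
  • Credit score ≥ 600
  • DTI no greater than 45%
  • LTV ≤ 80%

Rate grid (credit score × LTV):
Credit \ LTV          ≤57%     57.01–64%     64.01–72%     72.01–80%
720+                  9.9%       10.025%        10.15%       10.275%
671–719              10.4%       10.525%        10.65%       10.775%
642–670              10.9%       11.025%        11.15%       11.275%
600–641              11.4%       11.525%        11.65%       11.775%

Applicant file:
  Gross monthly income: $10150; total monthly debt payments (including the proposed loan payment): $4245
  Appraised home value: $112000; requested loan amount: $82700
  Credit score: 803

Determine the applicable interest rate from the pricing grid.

10.275%

Credit score 803 ≥ 600; Debt-to-income = 4,245/10,150 = 41.8% — meets 45% limit
Loan-to-value = 82,700/112,000 = 73.8% — pass (80% max)
Score 803 is in the 720+ band; LTV 73.8% is in the 72.01–80% band → 10.275%.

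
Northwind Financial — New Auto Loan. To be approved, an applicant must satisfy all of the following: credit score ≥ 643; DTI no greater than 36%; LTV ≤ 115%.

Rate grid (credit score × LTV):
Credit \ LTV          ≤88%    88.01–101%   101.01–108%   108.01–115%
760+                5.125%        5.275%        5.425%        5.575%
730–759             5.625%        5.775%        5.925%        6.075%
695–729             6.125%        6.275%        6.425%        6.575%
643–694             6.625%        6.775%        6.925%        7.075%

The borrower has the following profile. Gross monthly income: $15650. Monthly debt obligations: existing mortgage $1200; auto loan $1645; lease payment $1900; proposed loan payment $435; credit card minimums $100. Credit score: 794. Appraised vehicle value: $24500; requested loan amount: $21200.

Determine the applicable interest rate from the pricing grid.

Credit score 794 ≥ 643; Total monthly debts = (1,200 + 1,645 + 1,900 + 435 + 100) = 5,280. DTI = 5,280/15,650 = 33.7% ≤ 36%
Loan-to-value = 21,200/24,500 = 86.5% — pass (115% max)
Credit 794 → row 760+; LTV 86.5% → column ≤88%. Grid cell → 5.125%.

5.125%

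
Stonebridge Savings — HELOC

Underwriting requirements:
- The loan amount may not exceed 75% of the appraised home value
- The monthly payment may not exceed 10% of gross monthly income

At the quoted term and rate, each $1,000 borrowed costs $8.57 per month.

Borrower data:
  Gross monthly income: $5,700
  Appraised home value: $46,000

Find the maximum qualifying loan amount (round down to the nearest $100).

Payment cap: 10% × $5,700 = $570/month.
At $8.57 per $1,000, that supports 570/8.57 × 1,000 ≈ $66,511 → $66,500.
LTV cap: 75% × $46,000 = $34,500 → $34,500.
Binding constraint: loan-to-value.

$34,500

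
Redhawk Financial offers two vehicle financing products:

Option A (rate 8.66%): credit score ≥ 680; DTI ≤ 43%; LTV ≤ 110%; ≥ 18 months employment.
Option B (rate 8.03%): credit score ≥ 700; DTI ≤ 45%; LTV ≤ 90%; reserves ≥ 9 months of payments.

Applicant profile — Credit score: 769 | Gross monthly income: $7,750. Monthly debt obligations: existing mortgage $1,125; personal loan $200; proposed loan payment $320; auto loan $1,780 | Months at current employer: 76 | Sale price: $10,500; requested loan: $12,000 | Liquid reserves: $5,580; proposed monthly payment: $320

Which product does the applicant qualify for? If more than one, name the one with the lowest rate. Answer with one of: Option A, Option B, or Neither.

Total debts = (1,125 + 200 + 320 + 1,780) = 3,425; DTI = 3,425/7,750 = 44.2%.
LTV = 12,000/10,500 = 114.3%.
Reserves = 5,580/320 = 17.4 months.
Option A: score 769 ≥ 680; DTI 44.2% > 43%; LTV 114.3% > 110%; employment 76 ≥ 18 mo → does not qualify.
Option B: score 769 ≥ 700; DTI 44.2% ≤ 45%; LTV 114.3% > 90%; reserves 17.4 ≥ 9 mo → does not qualify.

Neither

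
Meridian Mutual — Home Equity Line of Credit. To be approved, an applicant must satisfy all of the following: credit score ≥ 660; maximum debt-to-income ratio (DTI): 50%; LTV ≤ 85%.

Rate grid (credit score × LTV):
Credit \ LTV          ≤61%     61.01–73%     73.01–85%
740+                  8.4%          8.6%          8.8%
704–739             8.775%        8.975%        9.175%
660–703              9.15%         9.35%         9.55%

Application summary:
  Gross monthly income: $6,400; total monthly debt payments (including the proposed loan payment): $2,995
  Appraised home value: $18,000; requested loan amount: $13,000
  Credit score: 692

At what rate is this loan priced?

9.35%

Credit score 692 ≥ 660; DTI: 2,995 ÷ 6,400 = 46.8%, within the 50% cap
Loan-to-value = 13,000/18,000 = 72.2% — pass (85% max)
Credit 692 → row 660–703; LTV 72.2% → column 61.01–73%. Grid cell → 9.35%.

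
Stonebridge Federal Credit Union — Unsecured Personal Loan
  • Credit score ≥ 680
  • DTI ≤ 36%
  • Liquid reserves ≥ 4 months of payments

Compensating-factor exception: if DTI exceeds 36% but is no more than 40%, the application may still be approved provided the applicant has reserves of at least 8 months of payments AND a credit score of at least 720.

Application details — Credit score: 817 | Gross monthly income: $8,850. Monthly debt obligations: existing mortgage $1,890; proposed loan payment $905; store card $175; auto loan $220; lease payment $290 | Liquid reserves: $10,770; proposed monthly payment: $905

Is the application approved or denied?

Approved

Credit score 817 ≥ 680 (meets base)
Total debts = (1,890 + 905 + 175 + 220 + 290) = 3,480. DTI: 3,480 ÷ 8,850 = 39.3%, over the 36% base limit.
Reserves: 10,770 ÷ 905 = 11.9 months (meets 4-month minimum)
DTI 39.3% is within the 36%–40% exception band; checking compensating factors.
Reserves 11.9 ≥ 8 months; credit score 817 ≥ 720.
Both override conditions satisfied; DTI exception granted.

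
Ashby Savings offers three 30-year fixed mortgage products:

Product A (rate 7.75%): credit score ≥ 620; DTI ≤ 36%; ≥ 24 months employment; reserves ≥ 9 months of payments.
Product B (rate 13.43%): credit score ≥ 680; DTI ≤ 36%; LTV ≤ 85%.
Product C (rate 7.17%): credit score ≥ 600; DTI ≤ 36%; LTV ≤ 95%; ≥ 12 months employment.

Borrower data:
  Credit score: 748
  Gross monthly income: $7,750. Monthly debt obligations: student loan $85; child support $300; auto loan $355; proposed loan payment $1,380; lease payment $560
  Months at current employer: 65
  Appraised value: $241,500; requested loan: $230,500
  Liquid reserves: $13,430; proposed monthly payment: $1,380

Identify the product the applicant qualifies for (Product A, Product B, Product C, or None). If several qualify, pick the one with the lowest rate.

Total debts = (85 + 300 + 355 + 1,380 + 560) = 2,680; DTI = 2,680/7,750 = 34.6%.
LTV = 230,500/241,500 = 95.4%.
Reserves = 13,430/1,380 = 9.7 months.
Product A: score 748 ≥ 620; DTI 34.6% ≤ 36%; employment 65 ≥ 24 mo; reserves 9.7 ≥ 9 mo → qualifies.
Product B: score 748 ≥ 680; DTI 34.6% ≤ 36%; LTV 95.4% > 85% → does not qualify.
Product C: score 748 ≥ 600; DTI 34.6% ≤ 36%; LTV 95.4% > 95%; employment 65 ≥ 12 mo → does not qualify.

Product A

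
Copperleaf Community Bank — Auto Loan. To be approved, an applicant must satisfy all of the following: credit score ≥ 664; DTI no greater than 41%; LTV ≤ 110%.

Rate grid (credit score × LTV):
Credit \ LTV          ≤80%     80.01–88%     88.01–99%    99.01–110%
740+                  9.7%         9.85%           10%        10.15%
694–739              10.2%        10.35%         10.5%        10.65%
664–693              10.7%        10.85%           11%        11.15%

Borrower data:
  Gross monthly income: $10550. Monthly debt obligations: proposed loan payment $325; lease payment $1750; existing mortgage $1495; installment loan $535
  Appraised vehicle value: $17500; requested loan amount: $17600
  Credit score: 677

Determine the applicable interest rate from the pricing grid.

Credit score 677 ≥ 664; Total monthly debts = (325 + 1,750 + 1,495 + 535) = 4,105. DTI: 4,105 ÷ 10,550 = 38.9%, within the 41% cap
Loan-to-value = 17,600/17,500 = 100.6% — pass (110% max)
Row: 677 falls in 664–693. Column: 100.6% falls in 99.01–110%. Rate = 11.15%.

11.15%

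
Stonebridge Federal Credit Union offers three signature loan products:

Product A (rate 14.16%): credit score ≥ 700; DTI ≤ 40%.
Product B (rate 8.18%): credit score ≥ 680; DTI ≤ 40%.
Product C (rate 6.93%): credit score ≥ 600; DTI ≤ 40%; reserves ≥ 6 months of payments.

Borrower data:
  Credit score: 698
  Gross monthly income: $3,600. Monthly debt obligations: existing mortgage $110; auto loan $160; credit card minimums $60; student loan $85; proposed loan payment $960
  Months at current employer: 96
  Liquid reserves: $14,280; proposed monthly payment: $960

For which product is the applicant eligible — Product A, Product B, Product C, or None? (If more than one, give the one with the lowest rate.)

Product C

Total debts = (110 + 160 + 60 + 85 + 960) = 1,375; DTI = 1,375/3,600 = 38.2%.
Reserves = 14,280/960 = 14.9 months.
Product A: score 698 < 700; DTI 38.2% ≤ 40% → does not qualify.
Product B: score 698 ≥ 680; DTI 38.2% ≤ 40% → qualifies.
Product C: score 698 ≥ 600; DTI 38.2% ≤ 40%; reserves 14.9 ≥ 6 mo → qualifies.
Qualifying: Product B, Product C. Lowest rate is 6.93% → Product C.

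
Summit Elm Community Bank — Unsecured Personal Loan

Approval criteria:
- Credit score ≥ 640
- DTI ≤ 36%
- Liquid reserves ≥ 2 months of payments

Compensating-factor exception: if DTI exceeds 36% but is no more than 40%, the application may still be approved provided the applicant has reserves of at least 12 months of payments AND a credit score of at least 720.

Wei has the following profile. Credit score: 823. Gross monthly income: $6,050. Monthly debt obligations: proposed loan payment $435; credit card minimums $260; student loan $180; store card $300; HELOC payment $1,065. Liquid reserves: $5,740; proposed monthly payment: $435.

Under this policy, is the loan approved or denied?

Credit score 823 ≥ 640 (meets base)
Total debts = (435 + 260 + 180 + 300 + 1,065) = 2,240. DTI: 2,240 ÷ 6,050 = 37%, over the 36% base limit.
Liquid reserves cover 5,740/435 = 13.2 months — ≥ 2 required
DTI 37% is within the 36%–40% exception band; checking compensating factors.
Override check — reserves: 13.2 mo (ok); score: 823 (ok).
Both compensating conditions met → exception applies.

Approved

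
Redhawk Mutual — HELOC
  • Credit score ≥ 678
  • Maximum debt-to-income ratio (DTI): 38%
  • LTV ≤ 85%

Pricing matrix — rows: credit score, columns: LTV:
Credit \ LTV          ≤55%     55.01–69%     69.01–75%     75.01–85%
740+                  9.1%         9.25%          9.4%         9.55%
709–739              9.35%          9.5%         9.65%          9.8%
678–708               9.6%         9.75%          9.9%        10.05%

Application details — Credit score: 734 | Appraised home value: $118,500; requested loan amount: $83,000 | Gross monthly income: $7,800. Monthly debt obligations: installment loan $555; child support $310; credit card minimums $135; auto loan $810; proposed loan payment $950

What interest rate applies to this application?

Credit score 734 ≥ 678; Total monthly debts = (555 + 310 + 135 + 810 + 950) = 2,760. Debt-to-income = 2,760/7,800 = 35.4% — meets 38% limit
LTV = 83,000/118,500 = 70% ≤ 85%
Score 734 is in the 709–739 band; LTV 70% is in the 69.01–75% band → 9.65%.

9.65%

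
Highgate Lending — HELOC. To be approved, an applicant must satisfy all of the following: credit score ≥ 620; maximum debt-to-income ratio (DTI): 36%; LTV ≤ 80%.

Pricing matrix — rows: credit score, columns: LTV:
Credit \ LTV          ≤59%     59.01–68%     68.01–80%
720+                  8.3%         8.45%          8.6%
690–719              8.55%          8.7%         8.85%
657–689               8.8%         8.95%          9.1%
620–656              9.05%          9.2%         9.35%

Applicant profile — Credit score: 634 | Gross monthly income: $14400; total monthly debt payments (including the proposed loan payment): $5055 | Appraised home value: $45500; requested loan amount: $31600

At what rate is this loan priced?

9.35%

Credit score 634 ≥ 620; Debt-to-income = 5,055/14,400 = 35.1% — meets 36% limit
LTV = 31,600/45,500 = 69.5% ≤ 80%
Score 634 is in the 620–656 band; LTV 69.5% is in the 68.01–80% band → 9.35%.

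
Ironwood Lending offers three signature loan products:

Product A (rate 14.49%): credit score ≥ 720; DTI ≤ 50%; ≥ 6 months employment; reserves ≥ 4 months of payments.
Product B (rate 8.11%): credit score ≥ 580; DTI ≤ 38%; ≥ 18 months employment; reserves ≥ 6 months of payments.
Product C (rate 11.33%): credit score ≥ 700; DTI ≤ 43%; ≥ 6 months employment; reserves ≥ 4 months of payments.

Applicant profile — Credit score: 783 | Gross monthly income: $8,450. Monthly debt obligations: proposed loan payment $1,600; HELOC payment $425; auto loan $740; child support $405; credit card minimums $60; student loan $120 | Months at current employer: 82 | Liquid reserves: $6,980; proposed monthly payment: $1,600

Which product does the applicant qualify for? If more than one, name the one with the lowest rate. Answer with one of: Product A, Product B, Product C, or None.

Total debts = (1,600 + 425 + 740 + 405 + 60 + 120) = 3,350; DTI = 3,350/8,450 = 39.6%.
Reserves = 6,980/1,600 = 4.4 months.
Product A: score 783 ≥ 720; DTI 39.6% ≤ 50%; employment 82 ≥ 6 mo; reserves 4.4 ≥ 4 mo → qualifies.
Product B: score 783 ≥ 580; DTI 39.6% > 38%; employment 82 ≥ 18 mo; reserves 4.4 < 6 mo → does not qualify.
Product C: score 783 ≥ 700; DTI 39.6% ≤ 43%; employment 82 ≥ 6 mo; reserves 4.4 ≥ 4 mo → qualifies.
Qualifying: Product A, Product C. Lowest rate is 11.33% → Product C.

Product C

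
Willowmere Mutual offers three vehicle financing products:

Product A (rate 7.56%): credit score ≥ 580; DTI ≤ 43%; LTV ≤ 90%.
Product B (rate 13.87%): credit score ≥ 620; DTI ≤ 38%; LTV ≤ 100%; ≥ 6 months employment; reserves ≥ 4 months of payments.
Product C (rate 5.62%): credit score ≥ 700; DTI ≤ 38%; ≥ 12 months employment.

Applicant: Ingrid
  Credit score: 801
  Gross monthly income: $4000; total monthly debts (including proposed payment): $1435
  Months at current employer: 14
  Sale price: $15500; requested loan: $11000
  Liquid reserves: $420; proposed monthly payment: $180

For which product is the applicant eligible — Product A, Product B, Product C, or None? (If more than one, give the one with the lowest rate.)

DTI = 1,435/4,000 = 35.9%.
LTV = 11,000/15,500 = 71%.
Reserves = 420/180 = 2.3 months.
Product A: score 801 ≥ 580; DTI 35.9% ≤ 43%; LTV 71% ≤ 90% → qualifies.
Product B: score 801 ≥ 620; DTI 35.9% ≤ 38%; LTV 71% ≤ 100%; employment 14 ≥ 6 mo; reserves 2.3 < 4 mo → does not qualify.
Product C: score 801 ≥ 700; DTI 35.9% ≤ 38%; employment 14 ≥ 12 mo → qualifies.
Qualifying: Product A, Product C. Lowest rate is 5.62% → Product C.

Product C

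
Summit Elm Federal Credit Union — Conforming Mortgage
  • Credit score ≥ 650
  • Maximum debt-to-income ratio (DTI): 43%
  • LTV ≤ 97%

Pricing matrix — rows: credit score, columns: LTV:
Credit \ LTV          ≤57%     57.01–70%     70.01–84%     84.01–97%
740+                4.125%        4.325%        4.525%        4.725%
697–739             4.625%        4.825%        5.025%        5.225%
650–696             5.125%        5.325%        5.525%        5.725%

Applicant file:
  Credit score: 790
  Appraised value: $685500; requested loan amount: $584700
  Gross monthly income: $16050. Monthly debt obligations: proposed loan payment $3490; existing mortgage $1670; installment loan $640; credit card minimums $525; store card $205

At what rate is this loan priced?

Credit score 790 ≥ 650; Total monthly debts = (3,490 + 1,670 + 640 + 525 + 205) = 6,530. DTI = 6,530/16,050 = 40.7% ≤ 43%
LTV: 584,700 ÷ 685,500 = 85.3%, within 97% cap
Credit 790 → row 740+; LTV 85.3% → column 84.01–97%. Grid cell → 4.725%.

4.725%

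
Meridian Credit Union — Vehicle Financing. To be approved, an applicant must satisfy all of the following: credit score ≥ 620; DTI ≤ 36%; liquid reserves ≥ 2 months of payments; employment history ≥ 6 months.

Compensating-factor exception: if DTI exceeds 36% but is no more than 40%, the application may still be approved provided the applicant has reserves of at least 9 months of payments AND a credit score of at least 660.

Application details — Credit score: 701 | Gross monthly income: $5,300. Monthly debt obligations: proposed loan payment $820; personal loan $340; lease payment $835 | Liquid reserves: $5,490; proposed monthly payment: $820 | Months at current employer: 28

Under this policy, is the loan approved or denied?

Denied

Credit score 701 ≥ 620 (meets base)
Total debts = (820 + 340 + 835) = 1,995. DTI = 1,995/5,300 = 37.6% > 36% — standard DTI limit exceeded.
Reserves: 5,490 ÷ 820 = 6.7 months (meets 2-month minimum)
Employment 28 ≥ 6 months
DTI 37.6% is within the 36%–40% exception band; checking compensating factors.
Reserves 6.7 < 9 months; credit score 701 ≥ 660.
Compensating-factor requirement not fully met.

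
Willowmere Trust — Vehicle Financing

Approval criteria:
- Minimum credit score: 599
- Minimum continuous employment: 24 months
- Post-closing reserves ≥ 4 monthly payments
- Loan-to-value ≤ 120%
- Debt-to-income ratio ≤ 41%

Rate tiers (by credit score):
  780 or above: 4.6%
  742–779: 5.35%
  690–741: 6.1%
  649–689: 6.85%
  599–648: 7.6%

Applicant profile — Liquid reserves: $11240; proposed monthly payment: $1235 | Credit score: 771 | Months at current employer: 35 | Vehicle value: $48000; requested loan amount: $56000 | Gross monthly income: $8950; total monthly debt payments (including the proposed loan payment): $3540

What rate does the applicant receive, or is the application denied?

Credit score 771 ≥ 599 (meets minimum)
Loan-to-value = 56,000/48,000 = 116.7% — pass (120% max)
Debt-to-income = 3,540/8,950 = 39.6% — meets 41% limit
Employment 35 ≥ 24 months
Reserves = 11,240/1,235 = 9.1 months ≥ 4
All requirements met. Score 771 falls in the 742–779 tier → 5.35%.

Approved at 5.35%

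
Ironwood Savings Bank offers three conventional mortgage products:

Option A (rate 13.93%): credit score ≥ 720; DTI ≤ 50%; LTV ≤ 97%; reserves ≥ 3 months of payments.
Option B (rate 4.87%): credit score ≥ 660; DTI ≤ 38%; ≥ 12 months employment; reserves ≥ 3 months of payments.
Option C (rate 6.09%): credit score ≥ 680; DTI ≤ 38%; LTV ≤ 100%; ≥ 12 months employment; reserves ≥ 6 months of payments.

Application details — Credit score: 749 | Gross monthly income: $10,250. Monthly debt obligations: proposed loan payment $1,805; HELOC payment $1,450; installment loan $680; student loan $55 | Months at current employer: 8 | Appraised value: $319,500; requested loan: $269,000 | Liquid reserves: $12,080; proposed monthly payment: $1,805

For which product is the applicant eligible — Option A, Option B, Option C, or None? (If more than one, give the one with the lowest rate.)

Total debts = (1,805 + 1,450 + 680 + 55) = 3,990; DTI = 3,990/10,250 = 38.9%.
LTV = 269,000/319,500 = 84.2%.
Reserves = 12,080/1,805 = 6.7 months.
Option A: score 749 ≥ 720; DTI 38.9% ≤ 50%; LTV 84.2% ≤ 97%; reserves 6.7 ≥ 3 mo → qualifies.
Option B: score 749 ≥ 660; DTI 38.9% > 38%; employment 8 < 12 mo; reserves 6.7 ≥ 3 mo → does not qualify.
Option C: score 749 ≥ 680; DTI 38.9% > 38%; LTV 84.2% ≤ 100%; employment 8 < 12 mo; reserves 6.7 ≥ 6 mo → does not qualify.

Option A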